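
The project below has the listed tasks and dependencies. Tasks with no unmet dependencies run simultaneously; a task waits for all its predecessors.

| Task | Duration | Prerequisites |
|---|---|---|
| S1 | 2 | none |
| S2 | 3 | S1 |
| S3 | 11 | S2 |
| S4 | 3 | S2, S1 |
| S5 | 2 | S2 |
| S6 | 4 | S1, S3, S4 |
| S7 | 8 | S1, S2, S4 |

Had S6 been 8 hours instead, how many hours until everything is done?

24

Actual critical path: S1→S2→S3→S6 = 2+3+11+4 = 20 ⇒ 20 hours.
Since S6 is critical, the +4 change carries straight to that chain (now 24 hours).
No other chain overtakes it, so the finish is 24 hours.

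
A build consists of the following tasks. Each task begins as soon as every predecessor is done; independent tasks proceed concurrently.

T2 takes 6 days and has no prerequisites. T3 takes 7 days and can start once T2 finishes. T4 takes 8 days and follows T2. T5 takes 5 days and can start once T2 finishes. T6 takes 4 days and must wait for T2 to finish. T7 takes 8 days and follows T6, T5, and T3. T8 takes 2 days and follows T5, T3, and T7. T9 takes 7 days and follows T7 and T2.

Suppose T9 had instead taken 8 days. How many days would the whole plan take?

29

Baseline: T2→T3→T7→T9 = 6+7+8+7 = 28 → 28 days.
T9 is on the critical path; changing it to 8 makes that path 29 days.
The critical path is still T2→T3→T7→T9; finish is now 29 days.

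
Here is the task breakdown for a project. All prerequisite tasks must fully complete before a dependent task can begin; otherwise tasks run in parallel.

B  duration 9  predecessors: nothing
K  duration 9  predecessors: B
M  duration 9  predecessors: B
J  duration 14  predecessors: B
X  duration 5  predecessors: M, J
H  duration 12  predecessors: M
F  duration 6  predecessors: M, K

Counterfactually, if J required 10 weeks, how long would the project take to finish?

Actual critical path: B→M→H = 9+9+12 = 30 ⇒ 30 weeks.
J is off the critical path — its longest chain is 28 weeks, giving 2 of slack.
The critical path is still B→M→H; finish is now 30 weeks.

30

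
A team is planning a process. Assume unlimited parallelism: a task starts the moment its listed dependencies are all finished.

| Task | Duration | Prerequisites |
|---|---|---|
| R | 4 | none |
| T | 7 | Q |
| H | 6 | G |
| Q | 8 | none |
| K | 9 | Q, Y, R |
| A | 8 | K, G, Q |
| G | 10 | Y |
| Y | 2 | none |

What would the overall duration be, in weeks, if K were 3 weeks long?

20

As given, the longest chain is Q→K→A = 8+9+8 = 25, so the finish is 25 weeks.
Since K is critical, the -6 change carries straight to that chain (now 19 weeks).
The binding chain switches to Y→G→A = 2+10+8 = 20; finish 20 weeks.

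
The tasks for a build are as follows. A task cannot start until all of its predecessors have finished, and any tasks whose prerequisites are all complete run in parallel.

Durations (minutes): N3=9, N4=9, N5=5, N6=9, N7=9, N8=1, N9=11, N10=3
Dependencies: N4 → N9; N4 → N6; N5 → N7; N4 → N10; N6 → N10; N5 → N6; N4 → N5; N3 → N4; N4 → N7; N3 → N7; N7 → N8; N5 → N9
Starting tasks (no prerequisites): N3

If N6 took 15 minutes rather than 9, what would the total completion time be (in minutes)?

The binding path is N3→N4→N5→N6→N10 = 9+9+5+9+3 = 35; finish at 35 minutes.
Since N6 is critical, the +6 change carries straight to that chain (now 41 minutes).
No other chain overtakes it, so the finish is 41 minutes.

41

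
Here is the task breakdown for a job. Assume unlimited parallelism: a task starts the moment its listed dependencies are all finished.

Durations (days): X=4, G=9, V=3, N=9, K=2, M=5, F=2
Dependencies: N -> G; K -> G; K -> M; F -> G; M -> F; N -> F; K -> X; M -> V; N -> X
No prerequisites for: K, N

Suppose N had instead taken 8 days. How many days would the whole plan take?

19

The binding path is N→F→G = 9+2+9 = 20; finish at 20 days.
Since N is critical, the -1 change carries straight to that chain (now 19 days).
No other chain overtakes it, so the finish is 19 days.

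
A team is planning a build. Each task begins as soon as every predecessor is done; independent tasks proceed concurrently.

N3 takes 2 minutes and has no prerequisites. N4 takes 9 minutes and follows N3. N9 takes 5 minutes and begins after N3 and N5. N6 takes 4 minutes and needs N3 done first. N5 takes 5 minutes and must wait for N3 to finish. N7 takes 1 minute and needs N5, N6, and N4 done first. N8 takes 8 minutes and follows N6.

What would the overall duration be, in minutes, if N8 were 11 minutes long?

Actual critical path: N3→N6→N8 = 2+4+8 = 14 ⇒ 14 minutes.
N8 lies on that path, so at 11 minutes the path becomes 17 minutes.
The critical path is still N3→N6→N8; finish is now 17 minutes.

17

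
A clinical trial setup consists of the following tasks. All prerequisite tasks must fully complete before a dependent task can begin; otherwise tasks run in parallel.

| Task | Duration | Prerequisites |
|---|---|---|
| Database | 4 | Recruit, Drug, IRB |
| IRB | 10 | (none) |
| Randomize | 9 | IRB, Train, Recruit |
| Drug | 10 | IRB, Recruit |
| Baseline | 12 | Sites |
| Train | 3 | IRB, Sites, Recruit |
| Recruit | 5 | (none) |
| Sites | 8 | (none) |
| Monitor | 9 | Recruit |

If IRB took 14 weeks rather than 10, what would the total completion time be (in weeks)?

28

Baseline: IRB→Drug→Database = 10+10+4 = 24 → 24 weeks.
IRB lies on that path, so at 14 weeks the path becomes 28 weeks.
That remains the longest chain; total 28 weeks.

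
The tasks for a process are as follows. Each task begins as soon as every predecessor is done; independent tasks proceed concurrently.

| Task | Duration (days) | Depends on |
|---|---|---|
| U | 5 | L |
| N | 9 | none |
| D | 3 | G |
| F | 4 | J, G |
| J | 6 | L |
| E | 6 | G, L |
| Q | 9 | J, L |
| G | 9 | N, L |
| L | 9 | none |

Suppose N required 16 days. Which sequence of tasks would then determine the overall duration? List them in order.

N, G, E

Baseline: N→G→E = 9+9+6 = 24 → 24 days.
Since N is critical, the +7 change carries straight to that chain (now 31 days).
No other chain overtakes it, so the finish is 31 days.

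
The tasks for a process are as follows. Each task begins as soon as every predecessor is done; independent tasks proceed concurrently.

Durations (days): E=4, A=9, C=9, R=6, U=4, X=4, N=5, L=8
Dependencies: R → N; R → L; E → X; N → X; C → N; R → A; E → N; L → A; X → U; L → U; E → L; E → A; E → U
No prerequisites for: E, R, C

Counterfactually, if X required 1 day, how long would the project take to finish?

The binding path is R→L→A = 6+8+9 = 23; finish at 23 days.
X has 1 day of float (longest path through it is 22).
That remains the longest chain; total 23 days.

23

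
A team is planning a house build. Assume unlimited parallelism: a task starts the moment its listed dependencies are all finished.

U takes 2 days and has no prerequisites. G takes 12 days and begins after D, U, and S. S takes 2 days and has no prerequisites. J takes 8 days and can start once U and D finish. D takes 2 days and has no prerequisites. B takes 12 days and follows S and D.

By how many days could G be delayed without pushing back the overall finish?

S→B = 2+12 = 14 sets the makespan at 14 days.
Longest path through G: 14 days (earliest finish 14, latest finish 14).
Slack of G = 2 − 2 = 0 days.

0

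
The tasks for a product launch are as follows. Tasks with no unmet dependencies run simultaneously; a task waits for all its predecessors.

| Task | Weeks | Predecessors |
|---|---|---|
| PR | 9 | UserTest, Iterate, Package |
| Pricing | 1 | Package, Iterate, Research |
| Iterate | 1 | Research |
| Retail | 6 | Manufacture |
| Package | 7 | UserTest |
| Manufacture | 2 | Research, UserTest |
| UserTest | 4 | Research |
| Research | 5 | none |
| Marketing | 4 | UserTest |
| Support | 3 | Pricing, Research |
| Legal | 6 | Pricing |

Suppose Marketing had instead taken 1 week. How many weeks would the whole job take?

Baseline: Research→UserTest→Package→PR = 5+4+7+9 = 25 → 25 weeks.
Marketing has 12 weeks of float (longest path through it is 13).
The critical path is still Research→UserTest→Package→PR; finish is now 25 weeks.

25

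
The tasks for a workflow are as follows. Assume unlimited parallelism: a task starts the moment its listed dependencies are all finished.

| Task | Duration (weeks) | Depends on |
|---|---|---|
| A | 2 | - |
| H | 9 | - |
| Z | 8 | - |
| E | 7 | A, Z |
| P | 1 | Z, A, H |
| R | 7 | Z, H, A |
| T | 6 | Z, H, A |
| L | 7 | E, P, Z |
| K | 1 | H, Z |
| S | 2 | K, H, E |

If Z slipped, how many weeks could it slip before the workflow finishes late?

The longest chain is Z→E→L = 8+7+7 = 22; overall finish 22 weeks.
The longest chain containing Z totals 22 weeks.
Slack of Z = 0 − 0 = 0 weeks.

0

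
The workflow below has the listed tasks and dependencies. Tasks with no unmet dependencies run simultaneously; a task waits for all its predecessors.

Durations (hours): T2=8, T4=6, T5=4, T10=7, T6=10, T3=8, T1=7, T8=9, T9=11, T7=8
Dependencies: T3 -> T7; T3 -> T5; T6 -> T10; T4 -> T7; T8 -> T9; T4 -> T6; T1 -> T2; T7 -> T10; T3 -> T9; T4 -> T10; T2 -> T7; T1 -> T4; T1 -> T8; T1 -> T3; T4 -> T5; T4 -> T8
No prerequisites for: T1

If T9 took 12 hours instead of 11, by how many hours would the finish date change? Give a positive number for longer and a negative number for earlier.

Critical path before the change: T1→T4→T8→T9 = 7+6+9+11 = 33 giving 33 hours.
T9 is on the critical path; changing it to 12 makes that path 34 hours.
No other chain overtakes it, so the finish is 34 hours.
Change in finish: 34 − 33 = +1 hours.

1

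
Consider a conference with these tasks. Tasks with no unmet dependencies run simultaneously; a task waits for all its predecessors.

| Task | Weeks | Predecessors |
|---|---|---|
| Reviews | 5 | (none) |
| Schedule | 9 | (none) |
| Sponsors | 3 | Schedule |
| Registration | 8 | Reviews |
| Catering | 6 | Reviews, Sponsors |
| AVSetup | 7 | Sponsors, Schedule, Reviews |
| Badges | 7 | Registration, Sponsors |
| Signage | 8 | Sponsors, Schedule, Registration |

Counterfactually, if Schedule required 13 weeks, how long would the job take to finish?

24

Actual critical path: Reviews→Registration→Signage = 5+8+8 = 21 ⇒ 21 weeks.
The longest path through Schedule is only 20 weeks, so Schedule has float 1.
New critical path: Schedule→Sponsors→Signage = 13+3+8 = 24 ⇒ 24 weeks.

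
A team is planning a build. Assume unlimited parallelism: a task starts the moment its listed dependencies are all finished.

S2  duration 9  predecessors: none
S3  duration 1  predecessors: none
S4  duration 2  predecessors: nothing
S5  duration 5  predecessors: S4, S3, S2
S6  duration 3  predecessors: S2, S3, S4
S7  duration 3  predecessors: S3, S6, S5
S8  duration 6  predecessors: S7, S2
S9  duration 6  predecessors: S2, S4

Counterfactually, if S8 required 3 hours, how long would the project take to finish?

The binding path is S2→S5→S7→S8 = 9+5+3+6 = 23; finish at 23 hours.
S8 is on the critical path; changing it to 3 makes that path 20 hours.
No other chain overtakes it, so the finish is 20 hours.

20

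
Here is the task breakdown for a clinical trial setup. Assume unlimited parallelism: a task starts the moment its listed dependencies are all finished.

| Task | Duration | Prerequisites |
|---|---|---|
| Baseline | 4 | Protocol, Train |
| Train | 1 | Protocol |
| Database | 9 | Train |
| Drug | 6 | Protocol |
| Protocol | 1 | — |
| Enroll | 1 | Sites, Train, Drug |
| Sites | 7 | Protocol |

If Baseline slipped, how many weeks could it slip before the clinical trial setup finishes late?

Critical path: Protocol→Train→Database = 1+1+9 = 11, so the finish is 11 weeks.
Baseline finishes as early as 6 and must finish by 11.
Float = 11 − 6 = 5.

5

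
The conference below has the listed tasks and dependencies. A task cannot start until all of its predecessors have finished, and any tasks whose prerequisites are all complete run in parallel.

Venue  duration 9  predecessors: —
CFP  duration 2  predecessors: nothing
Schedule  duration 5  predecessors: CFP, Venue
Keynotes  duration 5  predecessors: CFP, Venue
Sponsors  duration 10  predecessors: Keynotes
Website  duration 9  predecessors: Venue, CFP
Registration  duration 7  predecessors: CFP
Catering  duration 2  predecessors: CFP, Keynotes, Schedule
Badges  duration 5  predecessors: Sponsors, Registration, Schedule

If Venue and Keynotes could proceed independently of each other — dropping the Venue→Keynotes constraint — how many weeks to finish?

22

Original critical path: Venue→Keynotes→Sponsors→Badges = 9+5+10+5 = 29 ⇒ 29 weeks.
Without Venue→Keynotes, Keynotes's earliest start moves from 9 to 2.
The longest chain is now CFP→Keynotes→Sponsors→Badges = 2+5+10+5 = 22, so the job takes 22 weeks.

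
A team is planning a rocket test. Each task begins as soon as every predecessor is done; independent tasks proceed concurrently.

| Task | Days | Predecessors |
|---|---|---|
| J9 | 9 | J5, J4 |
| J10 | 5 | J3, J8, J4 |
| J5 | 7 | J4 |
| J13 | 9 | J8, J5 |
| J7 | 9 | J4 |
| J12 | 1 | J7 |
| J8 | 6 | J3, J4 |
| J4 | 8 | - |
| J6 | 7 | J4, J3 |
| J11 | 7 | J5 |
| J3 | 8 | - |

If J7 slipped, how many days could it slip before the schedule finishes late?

6

The longest chain is J4→J5→J9 = 8+7+9 = 24; overall finish 24 days.
Longest path through J7: 18 days (earliest finish 17, latest finish 23).
Float = 24 − 18 = 6.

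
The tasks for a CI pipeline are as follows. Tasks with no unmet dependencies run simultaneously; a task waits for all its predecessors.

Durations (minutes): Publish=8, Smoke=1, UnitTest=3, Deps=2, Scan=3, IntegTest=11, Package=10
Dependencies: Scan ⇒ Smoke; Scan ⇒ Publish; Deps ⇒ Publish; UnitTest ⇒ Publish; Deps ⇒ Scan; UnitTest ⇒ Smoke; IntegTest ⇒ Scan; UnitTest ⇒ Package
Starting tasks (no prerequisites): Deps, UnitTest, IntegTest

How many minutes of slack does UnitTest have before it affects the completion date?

IntegTest→Scan→Publish = 11+3+8 = 22 sets the makespan at 22 minutes.
Longest path through UnitTest: 13 minutes (earliest finish 3, latest finish 12).
So UnitTest can slip 12 − 3 = 9 minutes.

9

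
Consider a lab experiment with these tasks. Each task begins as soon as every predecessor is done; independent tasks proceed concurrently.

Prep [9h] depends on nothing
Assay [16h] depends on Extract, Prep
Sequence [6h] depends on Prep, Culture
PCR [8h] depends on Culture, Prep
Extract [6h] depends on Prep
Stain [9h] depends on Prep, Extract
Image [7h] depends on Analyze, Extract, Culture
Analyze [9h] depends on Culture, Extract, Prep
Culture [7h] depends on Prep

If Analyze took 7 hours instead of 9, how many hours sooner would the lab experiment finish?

1

The binding path is Prep→Culture→Analyze→Image = 9+7+9+7 = 32; finish at 32 hours.
Analyze lies on that path, so at 7 hours the path becomes 30 hours.
The binding chain switches to Prep→Extract→Assay = 9+6+16 = 31; finish 31 hours.
Change in finish: 31 − 32 = -1 hours.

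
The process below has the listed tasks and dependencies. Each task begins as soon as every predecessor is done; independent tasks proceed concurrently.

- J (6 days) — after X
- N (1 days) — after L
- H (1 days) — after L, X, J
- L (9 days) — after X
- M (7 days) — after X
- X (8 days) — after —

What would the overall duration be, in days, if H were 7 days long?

24

Baseline: X→L→H = 8+9+1 = 18 → 18 days.
H lies on that path, so at 7 days the path becomes 24 days.
No other chain overtakes it, so the finish is 24 days.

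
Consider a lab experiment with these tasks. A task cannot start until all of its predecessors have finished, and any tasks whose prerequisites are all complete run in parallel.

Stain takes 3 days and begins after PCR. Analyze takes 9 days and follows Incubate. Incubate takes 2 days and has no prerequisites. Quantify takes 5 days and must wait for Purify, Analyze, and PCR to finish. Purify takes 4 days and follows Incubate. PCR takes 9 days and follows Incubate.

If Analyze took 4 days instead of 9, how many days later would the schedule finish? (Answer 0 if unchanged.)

0

Critical path before the change: Incubate→Analyze→Quantify = 2+9+5 = 16 giving 16 days.
Analyze lies on that path, so at 4 days the path becomes 11 days.
New critical path: Incubate→PCR→Quantify = 2+9+5 = 16 ⇒ 16 days.
Change in finish: 16 − 16 = +0 days.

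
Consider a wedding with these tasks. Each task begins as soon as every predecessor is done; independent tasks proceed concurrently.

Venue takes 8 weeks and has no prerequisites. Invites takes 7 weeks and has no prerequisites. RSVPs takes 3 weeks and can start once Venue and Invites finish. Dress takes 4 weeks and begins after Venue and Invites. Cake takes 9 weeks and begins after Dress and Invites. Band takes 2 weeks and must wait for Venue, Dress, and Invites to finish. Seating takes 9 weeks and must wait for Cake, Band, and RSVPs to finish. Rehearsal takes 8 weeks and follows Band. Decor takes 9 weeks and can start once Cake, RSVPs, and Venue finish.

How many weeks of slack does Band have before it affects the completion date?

7

The longest chain is Venue→Dress→Cake→Seating = 8+4+9+9 = 30; overall finish 30 weeks.
The longest chain containing Band totals 23 weeks.
Float = 30 − 23 = 7.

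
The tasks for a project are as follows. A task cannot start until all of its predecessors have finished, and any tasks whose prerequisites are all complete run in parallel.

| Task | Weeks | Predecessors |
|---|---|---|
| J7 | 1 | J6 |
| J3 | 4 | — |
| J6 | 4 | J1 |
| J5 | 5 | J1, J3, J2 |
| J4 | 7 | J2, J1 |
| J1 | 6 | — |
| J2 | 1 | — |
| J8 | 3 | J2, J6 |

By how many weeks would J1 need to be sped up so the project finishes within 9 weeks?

4

Current finish: 13 weeks; target: 9.
J1 is on every critical path, so each week cut from J1 cuts the finish by one (this holds down to a finish of 9).
Need 13 − 9 = 4 weeks off J1 → J1 becomes 2 weeks, finish becomes 9.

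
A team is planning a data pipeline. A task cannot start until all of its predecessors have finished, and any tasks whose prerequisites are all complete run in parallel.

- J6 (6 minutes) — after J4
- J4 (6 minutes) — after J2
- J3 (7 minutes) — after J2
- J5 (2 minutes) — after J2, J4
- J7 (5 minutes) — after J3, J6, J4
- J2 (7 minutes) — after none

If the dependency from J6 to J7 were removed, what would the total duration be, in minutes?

19

With the dependency in place, J2→J4→J6→J7 = 7+6+6+5 = 24 sets the finish at 24 minutes.
Without J6→J7, J7's earliest start moves from 19 to 14.
After: J2→J3→J7 = 7+7+5 = 19 → 19 minutes.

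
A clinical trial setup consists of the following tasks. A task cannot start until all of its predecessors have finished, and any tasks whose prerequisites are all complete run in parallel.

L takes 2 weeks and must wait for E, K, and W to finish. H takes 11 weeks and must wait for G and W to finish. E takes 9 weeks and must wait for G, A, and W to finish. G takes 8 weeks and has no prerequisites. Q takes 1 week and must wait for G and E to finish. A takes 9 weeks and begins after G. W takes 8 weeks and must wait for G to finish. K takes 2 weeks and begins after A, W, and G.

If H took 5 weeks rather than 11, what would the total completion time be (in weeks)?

28

The binding path is G→A→E→L = 8+9+9+2 = 28; finish at 28 weeks.
H has 1 week of float (longest path through it is 27).
That remains the longest chain; total 28 weeks.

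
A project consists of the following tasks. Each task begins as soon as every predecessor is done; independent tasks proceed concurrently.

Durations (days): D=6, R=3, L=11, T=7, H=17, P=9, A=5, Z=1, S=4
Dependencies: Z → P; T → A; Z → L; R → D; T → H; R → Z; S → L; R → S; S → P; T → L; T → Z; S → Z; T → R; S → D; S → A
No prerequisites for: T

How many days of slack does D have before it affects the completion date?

T→R→S→Z→L = 7+3+4+1+11 = 26 sets the makespan at 26 days.
Longest path through D: 20 days (earliest finish 20, latest finish 26).
Slack of D = 20 − 14 = 6 days.

6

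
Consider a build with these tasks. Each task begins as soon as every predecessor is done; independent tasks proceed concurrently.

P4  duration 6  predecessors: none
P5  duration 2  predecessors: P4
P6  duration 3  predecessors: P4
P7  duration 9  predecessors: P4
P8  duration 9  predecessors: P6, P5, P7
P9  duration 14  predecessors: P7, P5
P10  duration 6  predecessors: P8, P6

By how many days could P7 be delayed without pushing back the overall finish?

P4→P7→P8→P10 = 6+9+9+6 = 30 sets the makespan at 30 days.
P7 finishes as early as 15 and must finish by 15.
Float = 30 − 30 = 0.

0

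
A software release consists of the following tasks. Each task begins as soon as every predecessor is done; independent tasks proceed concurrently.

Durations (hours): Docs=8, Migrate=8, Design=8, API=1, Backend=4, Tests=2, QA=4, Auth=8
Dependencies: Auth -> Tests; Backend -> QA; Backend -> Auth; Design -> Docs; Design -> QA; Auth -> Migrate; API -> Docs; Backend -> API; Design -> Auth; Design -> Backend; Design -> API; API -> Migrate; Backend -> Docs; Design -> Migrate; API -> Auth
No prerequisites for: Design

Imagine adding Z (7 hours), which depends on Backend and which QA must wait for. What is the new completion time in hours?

29

Originally the software release takes 29 hours.
With Z inserted, QA now waits for max(Design, Backend, Z).
New critical path: Design→Backend→API→Auth→Migrate = 8+4+1+8+8 = 29 ⇒ 29 hours.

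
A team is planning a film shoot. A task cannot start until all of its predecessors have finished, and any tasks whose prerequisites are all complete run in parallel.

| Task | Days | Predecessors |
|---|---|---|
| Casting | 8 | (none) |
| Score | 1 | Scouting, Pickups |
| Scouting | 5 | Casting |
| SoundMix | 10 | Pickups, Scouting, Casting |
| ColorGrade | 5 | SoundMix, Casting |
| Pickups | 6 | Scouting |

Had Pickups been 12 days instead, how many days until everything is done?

Actual critical path: Casting→Scouting→Pickups→SoundMix→ColorGrade = 8+5+6+10+5 = 34 ⇒ 34 days.
Pickups lies on that path, so at 12 days the path becomes 40 days.
The critical path is still Casting→Scouting→Pickups→SoundMix→ColorGrade; finish is now 40 days.

40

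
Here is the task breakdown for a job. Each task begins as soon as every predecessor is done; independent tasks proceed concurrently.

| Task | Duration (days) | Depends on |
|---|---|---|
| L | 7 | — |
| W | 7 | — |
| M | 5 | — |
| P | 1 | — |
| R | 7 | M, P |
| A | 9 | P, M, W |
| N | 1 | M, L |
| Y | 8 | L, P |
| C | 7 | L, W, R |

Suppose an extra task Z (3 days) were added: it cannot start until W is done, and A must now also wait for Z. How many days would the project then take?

Originally the project takes 19 days.
With Z inserted, A now waits for max(P, M, W, Z).
New critical path: W→Z→A = 7+3+9 = 19 ⇒ 19 days.

19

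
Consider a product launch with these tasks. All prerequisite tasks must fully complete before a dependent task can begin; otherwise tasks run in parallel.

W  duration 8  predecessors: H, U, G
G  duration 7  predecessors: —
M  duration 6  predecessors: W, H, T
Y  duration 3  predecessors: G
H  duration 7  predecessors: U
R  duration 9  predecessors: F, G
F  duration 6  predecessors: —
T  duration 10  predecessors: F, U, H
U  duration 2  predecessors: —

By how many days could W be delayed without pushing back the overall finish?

2

The longest chain is U→H→T→M = 2+7+10+6 = 25; overall finish 25 days.
Longest path through W: 23 days (earliest finish 17, latest finish 19).
So W can slip 19 − 17 = 2 days.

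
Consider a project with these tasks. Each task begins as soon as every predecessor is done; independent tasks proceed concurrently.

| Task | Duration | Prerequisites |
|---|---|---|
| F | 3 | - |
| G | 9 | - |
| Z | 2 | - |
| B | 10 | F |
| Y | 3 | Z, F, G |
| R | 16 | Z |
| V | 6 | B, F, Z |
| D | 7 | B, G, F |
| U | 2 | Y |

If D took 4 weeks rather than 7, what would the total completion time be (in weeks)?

19

Baseline: F→B→D = 3+10+7 = 20 → 20 weeks.
Since D is critical, the -3 change carries straight to that chain (now 17 weeks).
The binding chain switches to F→B→V = 3+10+6 = 19; finish 19 weeks.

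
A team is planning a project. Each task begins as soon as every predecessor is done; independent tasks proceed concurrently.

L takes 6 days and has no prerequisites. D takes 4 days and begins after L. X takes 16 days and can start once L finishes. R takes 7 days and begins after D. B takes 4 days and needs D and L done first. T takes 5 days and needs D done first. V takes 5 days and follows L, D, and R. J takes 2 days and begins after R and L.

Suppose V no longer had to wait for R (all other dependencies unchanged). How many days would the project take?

With the dependency in place, L→D→R→V = 6+4+7+5 = 22 sets the finish at 22 days.
Without R→V, V's earliest start moves from 17 to 10.
The longest chain is now L→X = 6+16 = 22, so the project takes 22 days.

22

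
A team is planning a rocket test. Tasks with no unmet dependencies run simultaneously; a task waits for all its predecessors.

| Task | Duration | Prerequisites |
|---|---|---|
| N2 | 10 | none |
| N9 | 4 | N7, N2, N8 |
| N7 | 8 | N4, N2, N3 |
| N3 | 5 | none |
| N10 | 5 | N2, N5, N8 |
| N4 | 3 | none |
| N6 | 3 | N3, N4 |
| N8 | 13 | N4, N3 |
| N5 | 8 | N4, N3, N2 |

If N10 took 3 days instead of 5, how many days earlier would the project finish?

1

As given, the longest chain is N2→N5→N10 = 10+8+5 = 23, so the finish is 23 days.
N10 is on the critical path; changing it to 3 makes that path 21 days.
Now N2→N7→N9 = 10+8+4 = 22 is longest, so the finish becomes 22 days.
Change in finish: 22 − 23 = -1 days.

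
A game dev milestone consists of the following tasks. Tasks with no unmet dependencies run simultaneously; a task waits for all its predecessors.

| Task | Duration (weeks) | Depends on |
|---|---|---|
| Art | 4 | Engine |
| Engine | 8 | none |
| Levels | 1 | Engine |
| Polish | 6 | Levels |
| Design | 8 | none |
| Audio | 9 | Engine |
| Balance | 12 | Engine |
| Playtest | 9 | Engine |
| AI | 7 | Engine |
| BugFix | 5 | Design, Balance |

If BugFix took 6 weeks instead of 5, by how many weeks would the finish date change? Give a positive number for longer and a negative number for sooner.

1

Critical path before the change: Engine→Balance→BugFix = 8+12+5 = 25 giving 25 weeks.
BugFix lies on that path, so at 6 weeks the path becomes 26 weeks.
No other chain overtakes it, so the finish is 26 weeks.
Change in finish: 26 − 25 = +1 weeks.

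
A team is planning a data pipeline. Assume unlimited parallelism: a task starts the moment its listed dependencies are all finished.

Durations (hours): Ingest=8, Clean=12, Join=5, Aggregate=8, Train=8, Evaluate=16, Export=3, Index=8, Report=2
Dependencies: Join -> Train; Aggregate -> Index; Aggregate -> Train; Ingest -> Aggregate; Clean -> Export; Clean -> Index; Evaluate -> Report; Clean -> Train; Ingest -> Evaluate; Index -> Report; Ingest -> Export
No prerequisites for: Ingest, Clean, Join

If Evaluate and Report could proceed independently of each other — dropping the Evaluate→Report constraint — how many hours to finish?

26

Original critical path: Ingest→Aggregate→Index→Report = 8+8+8+2 = 26 ⇒ 26 hours.
Dropping Evaluate→Report doesn't change Report's earliest start (24); another predecessor still binds.
The longest chain is now Ingest→Aggregate→Index→Report = 8+8+8+2 = 26, so the data pipeline takes 26 hours.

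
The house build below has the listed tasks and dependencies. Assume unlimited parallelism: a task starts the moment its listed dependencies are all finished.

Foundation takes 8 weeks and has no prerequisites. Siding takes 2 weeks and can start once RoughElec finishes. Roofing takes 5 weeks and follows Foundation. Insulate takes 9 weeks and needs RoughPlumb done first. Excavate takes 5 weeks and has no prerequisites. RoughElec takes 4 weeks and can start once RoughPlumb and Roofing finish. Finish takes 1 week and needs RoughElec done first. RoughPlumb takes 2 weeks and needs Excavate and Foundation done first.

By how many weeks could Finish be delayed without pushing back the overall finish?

1

Foundation→Roofing→RoughElec→Siding = 8+5+4+2 = 19 sets the makespan at 19 weeks.
The longest chain containing Finish totals 18 weeks.
So Finish can slip 19 − 18 = 1 week.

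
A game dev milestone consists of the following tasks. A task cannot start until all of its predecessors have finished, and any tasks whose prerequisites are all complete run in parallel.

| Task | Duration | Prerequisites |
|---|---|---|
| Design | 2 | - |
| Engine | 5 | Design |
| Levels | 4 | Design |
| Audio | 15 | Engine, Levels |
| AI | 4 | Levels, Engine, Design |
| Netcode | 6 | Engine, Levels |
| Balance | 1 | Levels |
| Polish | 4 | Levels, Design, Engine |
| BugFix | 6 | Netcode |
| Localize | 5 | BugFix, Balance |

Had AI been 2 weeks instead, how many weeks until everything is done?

Baseline: Design→Engine→Netcode→BugFix→Localize = 2+5+6+6+5 = 24 → 24 weeks.
The longest path through AI is only 11 weeks, so AI has float 13.
No other chain overtakes it, so the finish is 24 weeks.

24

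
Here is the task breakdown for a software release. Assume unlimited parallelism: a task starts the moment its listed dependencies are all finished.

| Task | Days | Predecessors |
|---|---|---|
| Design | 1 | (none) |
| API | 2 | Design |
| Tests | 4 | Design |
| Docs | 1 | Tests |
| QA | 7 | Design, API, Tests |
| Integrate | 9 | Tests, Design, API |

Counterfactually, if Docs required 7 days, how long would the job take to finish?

As given, the longest chain is Design→Tests→Integrate = 1+4+9 = 14, so the finish is 14 days.
Docs has 8 days of float (longest path through it is 6).
That remains the longest chain; total 14 days.

14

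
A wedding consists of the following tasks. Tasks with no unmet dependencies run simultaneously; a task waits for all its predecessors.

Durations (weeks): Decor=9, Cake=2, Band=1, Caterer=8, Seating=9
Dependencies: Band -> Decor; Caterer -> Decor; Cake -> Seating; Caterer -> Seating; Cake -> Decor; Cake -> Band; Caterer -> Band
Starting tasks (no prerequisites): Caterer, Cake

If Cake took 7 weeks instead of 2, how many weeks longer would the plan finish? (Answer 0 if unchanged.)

As given, the longest chain is Caterer→Band→Decor = 8+1+9 = 18, so the finish is 18 weeks.
Cake has 6 weeks of float (longest path through it is 12).
No other chain overtakes it, so the finish is 18 weeks.
Change in finish: 18 − 18 = +0 weeks.

0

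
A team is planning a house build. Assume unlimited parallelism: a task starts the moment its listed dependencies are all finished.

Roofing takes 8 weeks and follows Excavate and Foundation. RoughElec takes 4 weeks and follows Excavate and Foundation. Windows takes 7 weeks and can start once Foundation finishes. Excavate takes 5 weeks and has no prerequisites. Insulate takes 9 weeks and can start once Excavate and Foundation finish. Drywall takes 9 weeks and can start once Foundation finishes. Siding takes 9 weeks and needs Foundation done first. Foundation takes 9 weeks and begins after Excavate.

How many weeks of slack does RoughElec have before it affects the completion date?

5

Critical path: Excavate→Foundation→Insulate = 5+9+9 = 23, so the finish is 23 weeks.
The longest chain containing RoughElec totals 18 weeks.
Float = 23 − 18 = 5.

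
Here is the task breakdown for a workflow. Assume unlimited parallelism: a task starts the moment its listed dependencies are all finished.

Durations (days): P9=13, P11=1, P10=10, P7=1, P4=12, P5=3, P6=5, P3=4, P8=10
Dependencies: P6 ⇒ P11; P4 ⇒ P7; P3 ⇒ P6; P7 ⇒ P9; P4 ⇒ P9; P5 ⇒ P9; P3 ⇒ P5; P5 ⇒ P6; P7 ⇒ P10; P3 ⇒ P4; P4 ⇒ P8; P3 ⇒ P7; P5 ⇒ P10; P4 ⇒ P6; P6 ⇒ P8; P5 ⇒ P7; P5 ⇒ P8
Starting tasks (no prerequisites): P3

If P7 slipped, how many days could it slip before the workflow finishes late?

Critical path: P3→P4→P6→P8 = 4+12+5+10 = 31, so the finish is 31 days.
The longest chain containing P7 totals 30 days.
Float = 31 − 30 = 1.

1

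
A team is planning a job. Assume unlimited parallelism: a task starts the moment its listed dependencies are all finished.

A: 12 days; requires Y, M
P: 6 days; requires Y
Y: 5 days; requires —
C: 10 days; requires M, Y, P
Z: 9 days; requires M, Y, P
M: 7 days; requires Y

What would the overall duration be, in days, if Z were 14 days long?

26

Baseline: Y→M→A = 5+7+12 = 24 → 24 days.
Z is off the critical path — its longest chain is 21 days, giving 3 of slack.
Now Y→M→Z = 5+7+14 = 26 is longest, so the finish becomes 26 days.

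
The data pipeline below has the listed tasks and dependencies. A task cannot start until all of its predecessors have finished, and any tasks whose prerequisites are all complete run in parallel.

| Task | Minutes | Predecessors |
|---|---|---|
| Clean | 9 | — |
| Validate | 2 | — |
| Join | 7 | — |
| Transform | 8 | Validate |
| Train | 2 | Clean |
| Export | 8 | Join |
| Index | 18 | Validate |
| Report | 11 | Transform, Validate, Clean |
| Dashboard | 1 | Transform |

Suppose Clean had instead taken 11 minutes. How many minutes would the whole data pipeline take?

Actual critical path: Validate→Transform→Report = 2+8+11 = 21 ⇒ 21 minutes.
Clean is off the critical path — its longest chain is 20 minutes, giving 1 of slack.
Now Clean→Report = 11+11 = 22 is longest, so the finish becomes 22 minutes.

22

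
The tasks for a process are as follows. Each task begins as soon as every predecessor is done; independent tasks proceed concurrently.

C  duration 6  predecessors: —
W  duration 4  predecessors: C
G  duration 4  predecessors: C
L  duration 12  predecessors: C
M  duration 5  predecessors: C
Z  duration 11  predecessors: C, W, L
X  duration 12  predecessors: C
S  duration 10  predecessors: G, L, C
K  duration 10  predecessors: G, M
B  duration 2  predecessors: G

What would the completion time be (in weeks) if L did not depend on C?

23

Original critical path: C→L→Z = 6+12+11 = 29 ⇒ 29 weeks.
Without C→L, L's earliest start moves from 6 to 0.
The longest chain is now L→Z = 12+11 = 23, so the project takes 23 weeks.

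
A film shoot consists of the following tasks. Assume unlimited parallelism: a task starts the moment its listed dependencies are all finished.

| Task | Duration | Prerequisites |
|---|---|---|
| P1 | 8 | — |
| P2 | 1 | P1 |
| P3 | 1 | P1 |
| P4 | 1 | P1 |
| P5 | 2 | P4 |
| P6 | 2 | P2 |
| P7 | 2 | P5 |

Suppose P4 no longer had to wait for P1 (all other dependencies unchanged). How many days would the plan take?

11

Original critical path: P1→P4→P5→P7 = 8+1+2+2 = 13 ⇒ 13 days.
Without P1→P4, P4's earliest start moves from 8 to 0.
New critical path: P1→P2→P6 = 8+1+2 = 11 ⇒ 11 days.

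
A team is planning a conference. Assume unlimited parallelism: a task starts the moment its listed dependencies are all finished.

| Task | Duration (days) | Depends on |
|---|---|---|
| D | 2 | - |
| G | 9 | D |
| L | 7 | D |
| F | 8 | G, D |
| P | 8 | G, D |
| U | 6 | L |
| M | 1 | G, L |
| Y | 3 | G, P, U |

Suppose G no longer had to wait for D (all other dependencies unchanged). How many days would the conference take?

With the dependency in place, D→G→P→Y = 2+9+8+3 = 22 sets the finish at 22 days.
Without D→G, G's earliest start moves from 2 to 0.
After: G→P→Y = 9+8+3 = 20 → 20 days.

20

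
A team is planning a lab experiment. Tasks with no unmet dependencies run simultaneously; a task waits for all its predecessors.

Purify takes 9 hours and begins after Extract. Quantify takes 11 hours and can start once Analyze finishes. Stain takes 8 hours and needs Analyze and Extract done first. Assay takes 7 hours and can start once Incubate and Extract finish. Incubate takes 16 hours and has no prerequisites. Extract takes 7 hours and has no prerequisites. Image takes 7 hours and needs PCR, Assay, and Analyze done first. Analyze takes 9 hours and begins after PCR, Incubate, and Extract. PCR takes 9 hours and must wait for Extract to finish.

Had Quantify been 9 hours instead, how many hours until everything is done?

As given, the longest chain is Incubate→Analyze→Quantify = 16+9+11 = 36, so the finish is 36 hours.
Since Quantify is critical, the -2 change carries straight to that chain (now 34 hours).
The critical path is still Incubate→Analyze→Quantify; finish is now 34 hours.

34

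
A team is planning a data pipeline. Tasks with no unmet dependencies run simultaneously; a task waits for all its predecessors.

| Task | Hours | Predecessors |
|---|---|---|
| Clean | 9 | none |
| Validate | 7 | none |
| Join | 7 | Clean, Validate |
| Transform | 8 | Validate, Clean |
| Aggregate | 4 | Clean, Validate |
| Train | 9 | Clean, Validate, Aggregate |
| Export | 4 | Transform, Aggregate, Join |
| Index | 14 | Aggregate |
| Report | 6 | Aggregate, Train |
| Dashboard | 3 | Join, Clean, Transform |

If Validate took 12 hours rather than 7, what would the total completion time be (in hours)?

31

As given, the longest chain is Clean→Aggregate→Train→Report = 9+4+9+6 = 28, so the finish is 28 hours.
Validate is off the critical path — its longest chain is 26 hours, giving 2 of slack.
New critical path: Validate→Aggregate→Train→Report = 12+4+9+6 = 31 ⇒ 31 hours.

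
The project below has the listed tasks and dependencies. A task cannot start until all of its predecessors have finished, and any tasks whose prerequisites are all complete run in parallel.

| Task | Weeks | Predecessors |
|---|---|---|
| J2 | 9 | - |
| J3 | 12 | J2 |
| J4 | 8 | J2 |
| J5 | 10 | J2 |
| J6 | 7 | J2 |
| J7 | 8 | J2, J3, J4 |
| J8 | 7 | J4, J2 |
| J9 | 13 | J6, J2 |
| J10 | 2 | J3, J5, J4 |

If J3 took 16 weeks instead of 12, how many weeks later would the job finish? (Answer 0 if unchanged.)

4

Baseline: J2→J3→J7 = 9+12+8 = 29 → 29 weeks.
Since J3 is critical, the +4 change carries straight to that chain (now 33 weeks).
The critical path is still J2→J3→J7; finish is now 33 weeks.
Change in finish: 33 − 29 = +4 weeks.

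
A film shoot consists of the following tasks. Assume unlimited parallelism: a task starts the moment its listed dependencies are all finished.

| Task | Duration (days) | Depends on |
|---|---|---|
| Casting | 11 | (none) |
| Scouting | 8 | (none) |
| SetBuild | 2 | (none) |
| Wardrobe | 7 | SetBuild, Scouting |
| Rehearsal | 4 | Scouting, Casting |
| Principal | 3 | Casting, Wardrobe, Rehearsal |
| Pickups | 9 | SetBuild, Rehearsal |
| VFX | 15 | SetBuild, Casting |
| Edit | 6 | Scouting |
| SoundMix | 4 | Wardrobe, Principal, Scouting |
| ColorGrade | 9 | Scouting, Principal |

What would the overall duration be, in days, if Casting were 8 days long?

Critical path before the change: Casting→Rehearsal→Principal→ColorGrade = 11+4+3+9 = 27 giving 27 days.
Since Casting is critical, the -3 change carries straight to that chain (now 24 days).
Now Scouting→Wardrobe→Principal→ColorGrade = 8+7+3+9 = 27 is longest, so the finish becomes 27 days.

27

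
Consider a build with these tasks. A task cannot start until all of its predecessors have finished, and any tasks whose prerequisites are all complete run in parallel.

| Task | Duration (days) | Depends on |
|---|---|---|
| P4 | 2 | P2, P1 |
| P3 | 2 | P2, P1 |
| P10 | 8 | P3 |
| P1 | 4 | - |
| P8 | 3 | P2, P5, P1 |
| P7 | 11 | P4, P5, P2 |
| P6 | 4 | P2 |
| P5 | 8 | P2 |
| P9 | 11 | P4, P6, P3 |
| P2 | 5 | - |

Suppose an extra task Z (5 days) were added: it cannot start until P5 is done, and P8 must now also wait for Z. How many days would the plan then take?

24

Originally the plan takes 24 days.
With Z inserted, P8 now waits for max(P2, P5, P1, Z).
New critical path: P2→P5→P7 = 5+8+11 = 24 ⇒ 24 days.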